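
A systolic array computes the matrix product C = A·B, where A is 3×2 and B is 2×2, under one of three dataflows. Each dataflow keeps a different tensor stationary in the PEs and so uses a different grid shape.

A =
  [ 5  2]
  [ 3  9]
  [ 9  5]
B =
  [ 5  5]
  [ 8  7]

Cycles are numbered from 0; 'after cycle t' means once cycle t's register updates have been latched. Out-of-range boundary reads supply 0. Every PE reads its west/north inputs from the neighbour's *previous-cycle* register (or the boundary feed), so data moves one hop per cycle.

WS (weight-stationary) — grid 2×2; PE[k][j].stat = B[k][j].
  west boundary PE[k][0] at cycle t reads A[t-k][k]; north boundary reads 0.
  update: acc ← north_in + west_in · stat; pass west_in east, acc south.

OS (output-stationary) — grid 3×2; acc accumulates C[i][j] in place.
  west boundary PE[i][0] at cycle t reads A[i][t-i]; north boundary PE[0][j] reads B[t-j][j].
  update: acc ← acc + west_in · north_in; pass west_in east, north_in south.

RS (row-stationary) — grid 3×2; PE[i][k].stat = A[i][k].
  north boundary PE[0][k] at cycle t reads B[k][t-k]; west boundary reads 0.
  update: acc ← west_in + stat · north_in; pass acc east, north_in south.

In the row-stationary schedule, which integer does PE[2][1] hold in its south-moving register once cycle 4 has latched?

register = 7

RS on a 3×2 grid — tracing PE[2][1] and its feeders:
  t=0 PE[1][1]: acc=0 h=0 v=0
  t=0 PE[2][0]: acc=0 h=0 v=0
  t=0 PE[2][1]: acc=0 h=0 v=0
  t=1 PE[1][1]: acc=0 h=0 v=0
  t=1 PE[2][0]: acc=0 h=0 v=0
  t=1 PE[2][1]: acc=0 h=0 v=0
  t=2 PE[1][1]: acc=87 h=87 v=8
  t=2 PE[2][0]: acc=45 h=45 v=5
  t=2 PE[2][1]: acc=0 h=0 v=0
  t=3 PE[1][1]: acc=78 h=78 v=7
  t=3 PE[2][0]: acc=45 h=45 v=5
  t=3 PE[2][1]: acc=85 h=85 v=8
  t=4 PE[1][1]: acc=0 h=0 v=0
  t=4 PE[2][0]: acc=0 h=0 v=0
  t=4 PE[2][1]: acc=80 h=80 v=7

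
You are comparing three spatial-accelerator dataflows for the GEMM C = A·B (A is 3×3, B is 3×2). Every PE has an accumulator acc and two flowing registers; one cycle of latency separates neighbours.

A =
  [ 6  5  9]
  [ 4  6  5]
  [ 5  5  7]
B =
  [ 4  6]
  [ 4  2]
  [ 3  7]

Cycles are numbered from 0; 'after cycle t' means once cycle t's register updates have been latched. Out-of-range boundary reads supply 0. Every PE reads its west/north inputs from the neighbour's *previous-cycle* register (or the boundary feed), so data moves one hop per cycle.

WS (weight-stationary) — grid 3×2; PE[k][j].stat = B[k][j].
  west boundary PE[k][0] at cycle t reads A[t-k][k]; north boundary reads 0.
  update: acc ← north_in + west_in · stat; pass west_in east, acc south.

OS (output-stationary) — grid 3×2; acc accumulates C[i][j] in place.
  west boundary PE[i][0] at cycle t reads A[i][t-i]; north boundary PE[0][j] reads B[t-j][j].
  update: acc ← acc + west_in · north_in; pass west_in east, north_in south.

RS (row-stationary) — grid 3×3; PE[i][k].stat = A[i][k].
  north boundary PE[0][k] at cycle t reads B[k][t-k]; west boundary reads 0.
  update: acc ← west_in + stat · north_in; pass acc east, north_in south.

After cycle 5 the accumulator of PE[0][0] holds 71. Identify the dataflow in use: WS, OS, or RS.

dataflow = OS

— WS: 3×2; PE[0][0] trace:
  step 0 · PE0,0: acc=24; fwd→6 fwd↓24
  step 1 · PE0,0: acc=16; fwd→4 fwd↓16
  step 2 · PE0,0: acc=20; fwd→5 fwd↓20
  step 3 · PE0,0: acc=0; fwd→0 fwd↓0
  step 4 · PE0,0: acc=0; fwd→0 fwd↓0
  step 5 · PE0,0: acc=0; fwd→0 fwd↓0
— OS: 3×2; PE[0][0] trace:
  step 0 · PE0,0: acc=24; fwd→6 fwd↓4
  step 1 · PE0,0: acc=44; fwd→5 fwd↓4
  step 2 · PE0,0: acc=71; fwd→9 fwd↓3
  step 3 · PE0,0: acc=71; fwd→0 fwd↓0
  step 4 · PE0,0: acc=71; fwd→0 fwd↓0
  step 5 · PE0,0: acc=71; fwd→0 fwd↓0
— RS: 3×3; PE[0][0] trace:
  step 0 · PE0,0: acc=24; fwd→24 fwd↓4
  step 1 · PE0,0: acc=36; fwd→36 fwd↓6
  step 2 · PE0,0: acc=0; fwd→0 fwd↓0
  step 3 · PE0,0: acc=0; fwd→0 fwd↓0
  step 4 · PE0,0: acc=0; fwd→0 fwd↓0
  step 5 · PE0,0: acc=0; fwd→0 fwd↓0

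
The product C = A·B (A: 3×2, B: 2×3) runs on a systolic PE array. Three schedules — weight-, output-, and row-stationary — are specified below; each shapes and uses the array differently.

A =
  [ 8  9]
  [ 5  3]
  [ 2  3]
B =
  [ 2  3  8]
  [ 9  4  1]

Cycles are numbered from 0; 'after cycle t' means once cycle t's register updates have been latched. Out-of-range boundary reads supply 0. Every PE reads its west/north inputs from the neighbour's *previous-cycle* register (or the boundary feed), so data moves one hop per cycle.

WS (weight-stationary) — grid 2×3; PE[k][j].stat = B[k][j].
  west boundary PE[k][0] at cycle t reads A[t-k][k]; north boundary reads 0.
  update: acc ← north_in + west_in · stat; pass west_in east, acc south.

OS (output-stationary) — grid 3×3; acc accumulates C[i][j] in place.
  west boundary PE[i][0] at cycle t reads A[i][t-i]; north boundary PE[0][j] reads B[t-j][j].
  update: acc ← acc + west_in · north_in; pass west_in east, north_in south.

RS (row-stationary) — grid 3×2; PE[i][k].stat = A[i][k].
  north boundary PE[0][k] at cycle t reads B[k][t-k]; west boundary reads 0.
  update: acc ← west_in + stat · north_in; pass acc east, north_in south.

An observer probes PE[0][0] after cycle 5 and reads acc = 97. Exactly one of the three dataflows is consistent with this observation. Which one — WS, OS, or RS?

— WS: 2×3; PE[0][0] trace:
  [0] (0,0) acc=16 (h:8 v:16)
  [1] (0,0) acc=10 (h:5 v:10)
  [2] (0,0) acc=4 (h:2 v:4)
  [3] (0,0) acc=0 (h:0 v:0)
  [4] (0,0) acc=0 (h:0 v:0)
  [5] (0,0) acc=0 (h:0 v:0)
— OS: 3×3; PE[0][0] trace:
  [0] (0,0) acc=16 (h:8 v:2)
  [1] (0,0) acc=97 (h:9 v:9)
  [2] (0,0) acc=97 (h:0 v:0)
  [3] (0,0) acc=97 (h:0 v:0)
  [4] (0,0) acc=97 (h:0 v:0)
  [5] (0,0) acc=97 (h:0 v:0)
— RS: 3×2; PE[0][0] trace:
  [0] (0,0) acc=16 (h:16 v:2)
  [1] (0,0) acc=24 (h:24 v:3)
  [2] (0,0) acc=64 (h:64 v:8)
  [3] (0,0) acc=0 (h:0 v:0)
  [4] (0,0) acc=0 (h:0 v:0)
  [5] (0,0) acc=0 (h:0 v:0)

dataflow = OS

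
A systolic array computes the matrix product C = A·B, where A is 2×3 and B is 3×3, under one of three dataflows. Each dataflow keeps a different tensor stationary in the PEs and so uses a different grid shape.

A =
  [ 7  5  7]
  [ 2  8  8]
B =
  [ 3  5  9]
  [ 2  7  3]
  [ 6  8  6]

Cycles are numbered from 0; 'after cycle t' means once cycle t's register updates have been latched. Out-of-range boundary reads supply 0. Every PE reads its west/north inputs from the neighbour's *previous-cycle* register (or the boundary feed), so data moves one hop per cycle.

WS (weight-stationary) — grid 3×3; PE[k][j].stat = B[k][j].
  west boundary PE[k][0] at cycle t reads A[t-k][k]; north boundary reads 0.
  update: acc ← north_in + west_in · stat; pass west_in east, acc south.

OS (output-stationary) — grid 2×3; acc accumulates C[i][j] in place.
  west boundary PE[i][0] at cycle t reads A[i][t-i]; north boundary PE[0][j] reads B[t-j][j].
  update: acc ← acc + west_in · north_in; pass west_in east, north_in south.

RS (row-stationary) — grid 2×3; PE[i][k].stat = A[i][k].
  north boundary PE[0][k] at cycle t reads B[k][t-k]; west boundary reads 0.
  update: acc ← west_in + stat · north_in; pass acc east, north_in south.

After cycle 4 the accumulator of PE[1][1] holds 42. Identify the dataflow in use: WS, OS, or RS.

WS (3×3 grid), PE[1][1]:
  @0  [1,1]  acc 0  |  →0  ↓0
  @1  [1,1]  acc 0  |  →0  ↓0
  @2  [1,1]  acc 70  |  →5  ↓70
  @3  [1,1]  acc 66  |  →8  ↓66
  @4  [1,1]  acc 0  |  →0  ↓0
OS (2×3 grid), PE[1][1]:
  @0  [1,1]  acc 0  |  →0  ↓0
  @1  [1,1]  acc 0  |  →0  ↓0
  @2  [1,1]  acc 10  |  →2  ↓5
  @3  [1,1]  acc 66  |  →8  ↓7
  @4  [1,1]  acc 130  |  →8  ↓8
RS (2×3 grid), PE[1][1]:
  @0  [1,1]  acc 0  |  →0  ↓0
  @1  [1,1]  acc 0  |  →0  ↓0
  @2  [1,1]  acc 22  |  →22  ↓2
  @3  [1,1]  acc 66  |  →66  ↓7
  @4  [1,1]  acc 42  |  →42  ↓3

dataflow = RS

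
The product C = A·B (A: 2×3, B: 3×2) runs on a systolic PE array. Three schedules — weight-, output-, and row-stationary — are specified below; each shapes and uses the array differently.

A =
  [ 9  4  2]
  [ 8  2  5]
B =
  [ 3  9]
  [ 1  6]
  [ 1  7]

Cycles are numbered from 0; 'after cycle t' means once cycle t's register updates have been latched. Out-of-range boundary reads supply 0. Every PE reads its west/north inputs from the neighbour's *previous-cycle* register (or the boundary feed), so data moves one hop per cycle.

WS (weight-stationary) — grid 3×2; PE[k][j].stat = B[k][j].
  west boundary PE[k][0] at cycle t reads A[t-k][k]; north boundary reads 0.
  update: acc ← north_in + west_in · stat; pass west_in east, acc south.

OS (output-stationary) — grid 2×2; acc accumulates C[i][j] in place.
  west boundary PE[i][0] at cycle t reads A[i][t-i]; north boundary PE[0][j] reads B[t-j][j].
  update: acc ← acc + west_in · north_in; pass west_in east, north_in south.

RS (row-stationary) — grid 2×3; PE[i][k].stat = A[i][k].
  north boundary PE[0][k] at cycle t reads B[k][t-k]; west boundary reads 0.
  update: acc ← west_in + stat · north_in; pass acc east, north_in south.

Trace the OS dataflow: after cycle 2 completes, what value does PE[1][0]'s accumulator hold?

PE[1][0].acc = 26

OS 2×2: PE[1][0] cycle-by-cycle (with neighbour feeds):
  cycle 0: PE[0][0] → acc 27, east 9, south 3
  cycle 0: PE[1][0] → acc 0, east 0, south 0
  cycle 1: PE[0][0] → acc 31, east 4, south 1
  cycle 1: PE[1][0] → acc 24, east 8, south 3
  cycle 2: PE[0][0] → acc 33, east 2, south 1
  cycle 2: PE[1][0] → acc 26, east 2, south 1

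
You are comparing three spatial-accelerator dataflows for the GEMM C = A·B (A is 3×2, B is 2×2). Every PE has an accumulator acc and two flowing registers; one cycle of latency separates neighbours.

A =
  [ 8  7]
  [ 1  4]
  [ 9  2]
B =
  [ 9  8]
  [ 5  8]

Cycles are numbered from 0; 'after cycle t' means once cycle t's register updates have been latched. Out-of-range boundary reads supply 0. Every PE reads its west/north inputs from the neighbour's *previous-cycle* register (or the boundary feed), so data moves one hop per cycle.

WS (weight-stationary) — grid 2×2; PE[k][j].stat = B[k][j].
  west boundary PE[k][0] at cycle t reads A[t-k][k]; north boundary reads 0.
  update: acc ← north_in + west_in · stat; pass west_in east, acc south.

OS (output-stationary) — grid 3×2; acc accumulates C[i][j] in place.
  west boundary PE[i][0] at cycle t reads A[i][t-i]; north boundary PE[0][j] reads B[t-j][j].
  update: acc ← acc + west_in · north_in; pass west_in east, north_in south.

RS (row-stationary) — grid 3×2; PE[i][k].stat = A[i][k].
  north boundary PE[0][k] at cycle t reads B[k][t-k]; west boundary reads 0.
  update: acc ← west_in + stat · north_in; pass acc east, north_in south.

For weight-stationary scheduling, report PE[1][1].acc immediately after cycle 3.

PE[1][1].acc = 40

Tracing WS — 2×2 array, target PE[1][1]:
  c0 r0c1: 0 / 0 / 0
  c0 r1c0: 0 / 0 / 0
  c0 r1c1: 0 / 0 / 0
  c1 r0c1: 64 / 8 / 64
  c1 r1c0: 107 / 7 / 107
  c1 r1c1: 0 / 0 / 0
  c2 r0c1: 8 / 1 / 8
  c2 r1c0: 29 / 4 / 29
  c2 r1c1: 120 / 7 / 120
  c3 r0c1: 72 / 9 / 72
  c3 r1c0: 91 / 2 / 91
  c3 r1c1: 40 / 4 / 40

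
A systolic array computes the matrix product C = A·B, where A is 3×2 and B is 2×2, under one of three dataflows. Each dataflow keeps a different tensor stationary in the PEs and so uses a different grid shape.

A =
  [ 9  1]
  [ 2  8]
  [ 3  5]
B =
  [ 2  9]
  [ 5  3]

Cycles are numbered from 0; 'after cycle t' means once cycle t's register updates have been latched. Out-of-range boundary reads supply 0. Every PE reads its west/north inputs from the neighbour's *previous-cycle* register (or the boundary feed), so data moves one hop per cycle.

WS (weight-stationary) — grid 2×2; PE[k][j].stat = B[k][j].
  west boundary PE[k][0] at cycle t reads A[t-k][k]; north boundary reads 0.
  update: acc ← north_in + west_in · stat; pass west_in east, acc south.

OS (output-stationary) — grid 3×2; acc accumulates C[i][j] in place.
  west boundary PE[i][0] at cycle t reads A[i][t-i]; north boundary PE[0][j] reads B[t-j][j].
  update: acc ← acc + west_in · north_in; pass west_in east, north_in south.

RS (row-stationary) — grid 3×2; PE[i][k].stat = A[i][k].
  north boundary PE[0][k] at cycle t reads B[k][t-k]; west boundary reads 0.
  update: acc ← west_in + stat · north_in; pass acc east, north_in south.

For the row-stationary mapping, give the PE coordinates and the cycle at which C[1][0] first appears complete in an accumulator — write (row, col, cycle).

(row, col, cycle) = (1, 1, 2)

Under RS, C[1][0] lands at PE[1][1]:
  cycle 0: PE[1][1] → acc 0, east 0, south 0
  cycle 1: PE[1][1] → acc 0, east 0, south 0
  cycle 2: PE[1][1] → acc 44, east 44, south 5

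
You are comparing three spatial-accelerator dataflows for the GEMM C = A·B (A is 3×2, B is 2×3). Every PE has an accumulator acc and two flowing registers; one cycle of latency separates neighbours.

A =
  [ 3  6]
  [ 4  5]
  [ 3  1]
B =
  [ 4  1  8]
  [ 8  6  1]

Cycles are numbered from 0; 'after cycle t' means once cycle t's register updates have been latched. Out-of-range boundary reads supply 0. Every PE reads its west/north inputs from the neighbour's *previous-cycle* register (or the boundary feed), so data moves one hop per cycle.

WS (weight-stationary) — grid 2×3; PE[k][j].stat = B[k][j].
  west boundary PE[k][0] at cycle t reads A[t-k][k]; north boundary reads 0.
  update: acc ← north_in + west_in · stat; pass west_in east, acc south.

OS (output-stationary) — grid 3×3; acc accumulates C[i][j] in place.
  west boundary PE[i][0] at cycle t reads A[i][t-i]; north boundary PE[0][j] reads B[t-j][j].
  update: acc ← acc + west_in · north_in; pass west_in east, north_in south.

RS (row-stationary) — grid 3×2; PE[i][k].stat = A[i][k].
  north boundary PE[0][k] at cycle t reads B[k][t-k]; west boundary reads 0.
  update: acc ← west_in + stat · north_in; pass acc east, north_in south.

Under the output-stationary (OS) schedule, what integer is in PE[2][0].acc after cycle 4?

PE[2][0].acc = 20

OS 3×3: PE[2][0] cycle-by-cycle (with neighbour feeds):
  after 0 — PE[1][0] acc=0, pass-E 0, pass-S 0
  after 0 — PE[2][0] acc=0, pass-E 0, pass-S 0
  after 1 — PE[1][0] acc=16, pass-E 4, pass-S 4
  after 1 — PE[2][0] acc=0, pass-E 0, pass-S 0
  after 2 — PE[1][0] acc=56, pass-E 5, pass-S 8
  after 2 — PE[2][0] acc=12, pass-E 3, pass-S 4
  after 3 — PE[1][0] acc=56, pass-E 0, pass-S 0
  after 3 — PE[2][0] acc=20, pass-E 1, pass-S 8
  after 4 — PE[1][0] acc=56, pass-E 0, pass-S 0
  after 4 — PE[2][0] acc=20, pass-E 0, pass-S 0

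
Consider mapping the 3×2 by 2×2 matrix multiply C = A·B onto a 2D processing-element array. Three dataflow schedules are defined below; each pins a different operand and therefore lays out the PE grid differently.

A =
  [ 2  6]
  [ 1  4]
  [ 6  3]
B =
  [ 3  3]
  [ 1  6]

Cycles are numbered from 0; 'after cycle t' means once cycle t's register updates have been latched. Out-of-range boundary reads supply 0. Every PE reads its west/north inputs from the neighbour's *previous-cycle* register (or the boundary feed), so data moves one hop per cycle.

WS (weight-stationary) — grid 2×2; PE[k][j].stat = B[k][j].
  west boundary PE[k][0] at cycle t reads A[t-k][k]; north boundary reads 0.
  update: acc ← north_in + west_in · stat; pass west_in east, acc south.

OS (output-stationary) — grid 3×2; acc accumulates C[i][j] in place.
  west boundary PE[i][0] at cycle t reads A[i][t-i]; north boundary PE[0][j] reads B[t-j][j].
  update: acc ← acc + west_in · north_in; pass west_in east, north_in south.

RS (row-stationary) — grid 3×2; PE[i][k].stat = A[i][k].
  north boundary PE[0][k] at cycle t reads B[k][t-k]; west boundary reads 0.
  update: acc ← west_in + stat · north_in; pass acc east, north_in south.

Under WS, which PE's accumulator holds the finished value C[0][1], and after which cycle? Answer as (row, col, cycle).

(row, col, cycle) = (1, 1, 2)

WS: C[0][1] accumulates in PE[1][1]:
  c0 r1c1: 0 / 0 / 0
  c1 r1c1: 0 / 0 / 0
  c2 r1c1: 42 / 6 / 42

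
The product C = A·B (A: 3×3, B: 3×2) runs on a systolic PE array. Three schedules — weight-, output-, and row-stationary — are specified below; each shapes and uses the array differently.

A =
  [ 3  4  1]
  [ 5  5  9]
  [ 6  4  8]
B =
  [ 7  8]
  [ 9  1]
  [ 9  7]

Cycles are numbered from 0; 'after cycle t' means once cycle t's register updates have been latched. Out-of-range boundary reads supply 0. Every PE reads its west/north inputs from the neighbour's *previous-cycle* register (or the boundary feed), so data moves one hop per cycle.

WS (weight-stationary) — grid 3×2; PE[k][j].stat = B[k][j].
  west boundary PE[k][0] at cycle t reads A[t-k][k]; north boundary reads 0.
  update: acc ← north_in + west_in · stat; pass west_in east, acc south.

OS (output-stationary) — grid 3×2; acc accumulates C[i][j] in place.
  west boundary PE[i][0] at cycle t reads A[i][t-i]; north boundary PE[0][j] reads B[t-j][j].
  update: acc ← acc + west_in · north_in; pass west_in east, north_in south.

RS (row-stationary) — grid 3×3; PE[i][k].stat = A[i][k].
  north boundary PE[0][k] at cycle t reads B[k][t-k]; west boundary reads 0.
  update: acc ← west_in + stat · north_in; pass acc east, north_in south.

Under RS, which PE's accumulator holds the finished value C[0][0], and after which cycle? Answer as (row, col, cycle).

RS — PE[0][2] is where C[0][0] collects:
  cycle 0: PE[0][2] → acc 0, east 0, south 0
  cycle 1: PE[0][2] → acc 0, east 0, south 0
  cycle 2: PE[0][2] → acc 66, east 66, south 9

(row, col, cycle) = (0, 2, 2)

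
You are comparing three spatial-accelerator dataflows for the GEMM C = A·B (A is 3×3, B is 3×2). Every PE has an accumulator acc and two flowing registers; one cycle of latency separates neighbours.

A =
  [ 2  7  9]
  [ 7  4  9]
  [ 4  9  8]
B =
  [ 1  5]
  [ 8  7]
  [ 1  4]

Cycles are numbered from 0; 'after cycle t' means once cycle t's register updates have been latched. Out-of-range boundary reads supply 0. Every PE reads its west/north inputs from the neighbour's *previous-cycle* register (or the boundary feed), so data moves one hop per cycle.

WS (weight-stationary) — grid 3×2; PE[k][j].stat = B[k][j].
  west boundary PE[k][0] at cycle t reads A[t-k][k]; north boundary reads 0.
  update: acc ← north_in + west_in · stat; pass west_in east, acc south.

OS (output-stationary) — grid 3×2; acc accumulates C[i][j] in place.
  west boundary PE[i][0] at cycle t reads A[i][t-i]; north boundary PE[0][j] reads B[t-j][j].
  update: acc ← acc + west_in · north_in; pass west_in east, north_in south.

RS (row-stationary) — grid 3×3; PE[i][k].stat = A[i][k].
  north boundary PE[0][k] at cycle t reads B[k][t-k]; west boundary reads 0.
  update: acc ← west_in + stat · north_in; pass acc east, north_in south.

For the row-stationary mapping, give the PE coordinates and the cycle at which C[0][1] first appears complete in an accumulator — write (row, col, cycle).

RS — PE[0][2] is where C[0][1] collects:
  t=0 PE[0][2]: acc=0 h=0 v=0
  t=1 PE[0][2]: acc=0 h=0 v=0
  t=2 PE[0][2]: acc=67 h=67 v=1
  t=3 PE[0][2]: acc=95 h=95 v=4

(row, col, cycle) = (0, 2, 3)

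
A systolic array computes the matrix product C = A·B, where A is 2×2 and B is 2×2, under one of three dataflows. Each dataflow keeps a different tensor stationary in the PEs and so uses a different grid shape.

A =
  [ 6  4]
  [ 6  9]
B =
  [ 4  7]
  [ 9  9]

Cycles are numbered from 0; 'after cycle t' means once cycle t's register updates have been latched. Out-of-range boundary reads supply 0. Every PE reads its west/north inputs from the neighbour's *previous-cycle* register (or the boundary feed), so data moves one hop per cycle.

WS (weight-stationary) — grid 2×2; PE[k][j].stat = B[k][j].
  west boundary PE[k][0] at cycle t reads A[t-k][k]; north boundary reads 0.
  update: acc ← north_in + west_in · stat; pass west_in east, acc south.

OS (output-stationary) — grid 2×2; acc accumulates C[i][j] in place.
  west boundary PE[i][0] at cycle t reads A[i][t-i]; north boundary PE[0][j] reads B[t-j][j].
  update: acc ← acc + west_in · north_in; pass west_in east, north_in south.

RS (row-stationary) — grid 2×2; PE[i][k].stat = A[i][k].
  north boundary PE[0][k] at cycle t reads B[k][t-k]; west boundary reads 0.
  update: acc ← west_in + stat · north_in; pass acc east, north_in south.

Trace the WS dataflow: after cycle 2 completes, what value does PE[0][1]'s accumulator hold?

WS on a 2×2 grid — tracing PE[0][1] and its feeders:
  step 0 · PE0,0: acc=24; fwd→6 fwd↓24
  step 0 · PE0,1: acc=0; fwd→0 fwd↓0
  step 1 · PE0,0: acc=24; fwd→6 fwd↓24
  step 1 · PE0,1: acc=42; fwd→6 fwd↓42
  step 2 · PE0,0: acc=0; fwd→0 fwd↓0
  step 2 · PE0,1: acc=42; fwd→6 fwd↓42

PE[0][1].acc = 42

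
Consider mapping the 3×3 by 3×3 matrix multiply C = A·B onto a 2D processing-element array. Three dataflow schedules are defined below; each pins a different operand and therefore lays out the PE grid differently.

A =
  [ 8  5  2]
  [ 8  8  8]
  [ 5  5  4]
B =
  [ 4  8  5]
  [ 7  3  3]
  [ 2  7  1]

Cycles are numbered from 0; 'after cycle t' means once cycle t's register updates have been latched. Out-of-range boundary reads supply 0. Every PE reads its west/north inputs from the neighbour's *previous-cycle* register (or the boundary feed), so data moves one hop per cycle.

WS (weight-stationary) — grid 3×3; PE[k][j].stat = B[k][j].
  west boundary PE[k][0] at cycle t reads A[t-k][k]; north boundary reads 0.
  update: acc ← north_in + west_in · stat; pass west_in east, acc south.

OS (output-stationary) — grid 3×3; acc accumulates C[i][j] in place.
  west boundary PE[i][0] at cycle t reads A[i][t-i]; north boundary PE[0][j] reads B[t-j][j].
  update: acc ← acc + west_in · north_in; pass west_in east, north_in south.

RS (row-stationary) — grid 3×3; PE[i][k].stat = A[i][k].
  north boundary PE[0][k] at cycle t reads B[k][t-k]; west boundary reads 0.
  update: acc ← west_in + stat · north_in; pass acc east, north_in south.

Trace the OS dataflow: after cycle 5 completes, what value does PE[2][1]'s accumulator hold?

OS (3×3). Following PE[2][1] plus its west/north inputs:
  cycle 0: PE[1][1] → acc 0, east 0, south 0
  cycle 0: PE[2][0] → acc 0, east 0, south 0
  cycle 0: PE[2][1] → acc 0, east 0, south 0
  cycle 1: PE[1][1] → acc 0, east 0, south 0
  cycle 1: PE[2][0] → acc 0, east 0, south 0
  cycle 1: PE[2][1] → acc 0, east 0, south 0
  cycle 2: PE[1][1] → acc 64, east 8, south 8
  cycle 2: PE[2][0] → acc 20, east 5, south 4
  cycle 2: PE[2][1] → acc 0, east 0, south 0
  cycle 3: PE[1][1] → acc 88, east 8, south 3
  cycle 3: PE[2][0] → acc 55, east 5, south 7
  cycle 3: PE[2][1] → acc 40, east 5, south 8
  cycle 4: PE[1][1] → acc 144, east 8, south 7
  cycle 4: PE[2][0] → acc 63, east 4, south 2
  cycle 4: PE[2][1] → acc 55, east 5, south 3
  cycle 5: PE[1][1] → acc 144, east 0, south 0
  cycle 5: PE[2][0] → acc 63, east 0, south 0
  cycle 5: PE[2][1] → acc 83, east 4, south 7

PE[2][1].acc = 83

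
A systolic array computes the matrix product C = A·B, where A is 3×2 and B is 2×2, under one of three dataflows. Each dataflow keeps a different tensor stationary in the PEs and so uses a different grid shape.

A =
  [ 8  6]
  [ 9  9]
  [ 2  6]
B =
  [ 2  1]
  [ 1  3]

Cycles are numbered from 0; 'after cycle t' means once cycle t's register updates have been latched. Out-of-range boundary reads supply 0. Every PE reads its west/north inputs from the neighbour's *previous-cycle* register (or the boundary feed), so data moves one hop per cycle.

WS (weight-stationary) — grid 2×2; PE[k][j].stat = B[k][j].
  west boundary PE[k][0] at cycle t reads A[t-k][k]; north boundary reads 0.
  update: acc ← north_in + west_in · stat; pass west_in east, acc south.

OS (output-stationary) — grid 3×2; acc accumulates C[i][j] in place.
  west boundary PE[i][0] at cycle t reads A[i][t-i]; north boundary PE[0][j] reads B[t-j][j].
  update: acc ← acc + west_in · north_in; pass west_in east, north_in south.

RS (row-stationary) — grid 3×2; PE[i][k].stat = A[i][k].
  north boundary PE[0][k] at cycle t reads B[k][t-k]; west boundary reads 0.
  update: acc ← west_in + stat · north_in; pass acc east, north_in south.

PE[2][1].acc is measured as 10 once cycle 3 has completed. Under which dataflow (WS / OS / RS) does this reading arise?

dataflow = RS

WS: PE[2][1] is outside its 2×2 grid.
— OS: 3×2; PE[2][1] trace:
  after 0 — PE[2][1] acc=0, pass-E 0, pass-S 0
  after 1 — PE[2][1] acc=0, pass-E 0, pass-S 0
  after 2 — PE[2][1] acc=0, pass-E 0, pass-S 0
  after 3 — PE[2][1] acc=2, pass-E 2, pass-S 1
— RS: 3×2; PE[2][1] trace:
  after 0 — PE[2][1] acc=0, pass-E 0, pass-S 0
  after 1 — PE[2][1] acc=0, pass-E 0, pass-S 0
  after 2 — PE[2][1] acc=0, pass-E 0, pass-S 0
  after 3 — PE[2][1] acc=10, pass-E 10, pass-S 1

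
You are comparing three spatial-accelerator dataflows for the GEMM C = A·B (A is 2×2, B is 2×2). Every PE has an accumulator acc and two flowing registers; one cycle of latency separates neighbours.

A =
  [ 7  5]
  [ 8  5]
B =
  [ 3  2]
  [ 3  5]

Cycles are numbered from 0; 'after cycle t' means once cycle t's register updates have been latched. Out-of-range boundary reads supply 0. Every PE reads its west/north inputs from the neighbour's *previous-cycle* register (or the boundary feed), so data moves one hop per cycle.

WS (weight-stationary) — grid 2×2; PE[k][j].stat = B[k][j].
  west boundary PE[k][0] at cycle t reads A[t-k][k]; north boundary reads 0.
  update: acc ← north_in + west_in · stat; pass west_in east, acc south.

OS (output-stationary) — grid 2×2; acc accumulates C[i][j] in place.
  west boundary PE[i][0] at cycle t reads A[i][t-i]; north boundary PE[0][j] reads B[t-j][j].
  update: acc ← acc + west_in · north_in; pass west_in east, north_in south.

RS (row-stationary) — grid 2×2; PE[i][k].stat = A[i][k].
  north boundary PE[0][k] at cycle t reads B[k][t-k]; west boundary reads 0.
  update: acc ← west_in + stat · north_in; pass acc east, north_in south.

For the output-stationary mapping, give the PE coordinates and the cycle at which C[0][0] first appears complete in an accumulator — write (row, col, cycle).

(row, col, cycle) = (0, 0, 1)

Under OS, C[0][0] lands at PE[0][0]:
  c0 r0c0: 21 / 7 / 3
  c1 r0c0: 36 / 5 / 3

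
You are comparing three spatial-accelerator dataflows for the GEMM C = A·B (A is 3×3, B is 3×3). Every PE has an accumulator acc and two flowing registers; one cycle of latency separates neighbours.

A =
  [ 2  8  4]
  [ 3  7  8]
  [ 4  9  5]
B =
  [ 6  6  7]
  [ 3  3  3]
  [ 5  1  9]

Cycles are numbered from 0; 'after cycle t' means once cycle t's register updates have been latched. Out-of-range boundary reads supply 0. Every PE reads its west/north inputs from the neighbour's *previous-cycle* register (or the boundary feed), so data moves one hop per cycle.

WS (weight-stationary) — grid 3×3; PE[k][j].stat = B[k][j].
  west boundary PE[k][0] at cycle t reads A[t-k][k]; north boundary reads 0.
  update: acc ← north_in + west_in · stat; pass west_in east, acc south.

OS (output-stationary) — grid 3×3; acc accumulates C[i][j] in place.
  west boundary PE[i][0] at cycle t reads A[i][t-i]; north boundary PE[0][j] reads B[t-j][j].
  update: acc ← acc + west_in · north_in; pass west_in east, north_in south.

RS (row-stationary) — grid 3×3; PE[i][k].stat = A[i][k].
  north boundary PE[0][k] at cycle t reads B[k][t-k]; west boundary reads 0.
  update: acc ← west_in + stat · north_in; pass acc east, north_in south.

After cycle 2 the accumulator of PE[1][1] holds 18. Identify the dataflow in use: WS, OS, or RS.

dataflow = OS

WS [3×3] PE[1][1] across cycles:
  after 0 — PE[1][1] acc=0, pass-E 0, pass-S 0
  after 1 — PE[1][1] acc=0, pass-E 0, pass-S 0
  after 2 — PE[1][1] acc=36, pass-E 8, pass-S 36
OS [3×3] PE[1][1] across cycles:
  after 0 — PE[1][1] acc=0, pass-E 0, pass-S 0
  after 1 — PE[1][1] acc=0, pass-E 0, pass-S 0
  after 2 — PE[1][1] acc=18, pass-E 3, pass-S 6
RS [3×3] PE[1][1] across cycles:
  after 0 — PE[1][1] acc=0, pass-E 0, pass-S 0
  after 1 — PE[1][1] acc=0, pass-E 0, pass-S 0
  after 2 — PE[1][1] acc=39, pass-E 39, pass-S 3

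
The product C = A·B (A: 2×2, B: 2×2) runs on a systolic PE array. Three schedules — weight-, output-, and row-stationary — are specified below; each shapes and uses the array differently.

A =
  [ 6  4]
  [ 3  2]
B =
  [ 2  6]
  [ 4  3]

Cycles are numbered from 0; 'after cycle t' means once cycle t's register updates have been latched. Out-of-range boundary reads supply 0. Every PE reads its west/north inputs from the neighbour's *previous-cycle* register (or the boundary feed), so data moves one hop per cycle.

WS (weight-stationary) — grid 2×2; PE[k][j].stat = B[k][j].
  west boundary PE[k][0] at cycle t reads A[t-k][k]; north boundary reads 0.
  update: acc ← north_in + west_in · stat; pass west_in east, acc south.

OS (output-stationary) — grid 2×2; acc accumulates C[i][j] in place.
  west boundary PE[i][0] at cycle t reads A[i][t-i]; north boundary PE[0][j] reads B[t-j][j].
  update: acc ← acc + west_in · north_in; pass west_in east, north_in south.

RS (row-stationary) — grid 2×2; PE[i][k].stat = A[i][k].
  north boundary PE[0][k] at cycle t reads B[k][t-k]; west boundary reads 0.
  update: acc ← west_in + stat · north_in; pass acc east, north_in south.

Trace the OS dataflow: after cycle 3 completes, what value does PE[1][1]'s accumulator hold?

PE[1][1].acc = 24

Tracing OS — 2×2 array, target PE[1][1]:
  after 0 — PE[0][1] acc=0, pass-E 0, pass-S 0
  after 0 — PE[1][0] acc=0, pass-E 0, pass-S 0
  after 0 — PE[1][1] acc=0, pass-E 0, pass-S 0
  after 1 — PE[0][1] acc=36, pass-E 6, pass-S 6
  after 1 — PE[1][0] acc=6, pass-E 3, pass-S 2
  after 1 — PE[1][1] acc=0, pass-E 0, pass-S 0
  after 2 — PE[0][1] acc=48, pass-E 4, pass-S 3
  after 2 — PE[1][0] acc=14, pass-E 2, pass-S 4
  after 2 — PE[1][1] acc=18, pass-E 3, pass-S 6
  after 3 — PE[0][1] acc=48, pass-E 0, pass-S 0
  after 3 — PE[1][0] acc=14, pass-E 0, pass-S 0
  after 3 — PE[1][1] acc=24, pass-E 2, pass-S 3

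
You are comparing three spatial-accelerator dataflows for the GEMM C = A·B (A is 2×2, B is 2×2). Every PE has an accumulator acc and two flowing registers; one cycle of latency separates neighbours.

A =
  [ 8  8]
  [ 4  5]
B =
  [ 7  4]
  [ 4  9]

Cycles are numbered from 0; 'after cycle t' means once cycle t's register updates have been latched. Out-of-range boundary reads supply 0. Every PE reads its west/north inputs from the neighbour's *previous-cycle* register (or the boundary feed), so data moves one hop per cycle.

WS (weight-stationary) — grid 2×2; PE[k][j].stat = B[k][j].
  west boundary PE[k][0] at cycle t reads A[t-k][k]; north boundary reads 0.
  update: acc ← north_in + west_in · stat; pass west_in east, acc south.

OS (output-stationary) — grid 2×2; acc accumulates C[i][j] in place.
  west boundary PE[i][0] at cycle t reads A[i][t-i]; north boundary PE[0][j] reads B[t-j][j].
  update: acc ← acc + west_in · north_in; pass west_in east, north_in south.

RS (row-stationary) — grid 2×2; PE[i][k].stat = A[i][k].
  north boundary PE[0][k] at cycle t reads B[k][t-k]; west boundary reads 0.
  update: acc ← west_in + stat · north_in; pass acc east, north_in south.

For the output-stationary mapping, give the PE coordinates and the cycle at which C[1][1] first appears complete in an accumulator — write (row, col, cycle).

(row, col, cycle) = (1, 1, 3)

Under OS, C[1][1] lands at PE[1][1]:
  step 0 · PE1,1: acc=0; fwd→0 fwd↓0
  step 1 · PE1,1: acc=0; fwd→0 fwd↓0
  step 2 · PE1,1: acc=16; fwd→4 fwd↓4
  step 3 · PE1,1: acc=61; fwd→5 fwd↓9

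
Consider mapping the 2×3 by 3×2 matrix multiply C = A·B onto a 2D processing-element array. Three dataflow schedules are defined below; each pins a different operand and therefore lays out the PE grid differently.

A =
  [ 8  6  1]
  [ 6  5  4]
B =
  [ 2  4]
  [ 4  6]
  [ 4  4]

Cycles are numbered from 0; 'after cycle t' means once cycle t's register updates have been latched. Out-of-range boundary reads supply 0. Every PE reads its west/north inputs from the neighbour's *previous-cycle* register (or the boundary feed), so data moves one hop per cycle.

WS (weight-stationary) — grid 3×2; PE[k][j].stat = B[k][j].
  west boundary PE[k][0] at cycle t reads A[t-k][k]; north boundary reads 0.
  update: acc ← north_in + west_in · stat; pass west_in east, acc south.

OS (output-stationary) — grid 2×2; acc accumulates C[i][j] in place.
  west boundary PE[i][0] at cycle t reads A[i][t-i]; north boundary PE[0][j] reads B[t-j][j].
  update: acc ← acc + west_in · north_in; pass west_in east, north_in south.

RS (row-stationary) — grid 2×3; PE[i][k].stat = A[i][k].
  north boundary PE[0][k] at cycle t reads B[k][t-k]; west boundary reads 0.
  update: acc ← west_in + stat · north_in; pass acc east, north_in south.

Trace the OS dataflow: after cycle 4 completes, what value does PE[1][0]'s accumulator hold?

PE[1][0].acc = 48

Tracing OS — 2×2 array, target PE[1][0]:
  c0 r0c0: 16 / 8 / 2
  c0 r1c0: 0 / 0 / 0
  c1 r0c0: 40 / 6 / 4
  c1 r1c0: 12 / 6 / 2
  c2 r0c0: 44 / 1 / 4
  c2 r1c0: 32 / 5 / 4
  c3 r0c0: 44 / 0 / 0
  c3 r1c0: 48 / 4 / 4
  c4 r0c0: 44 / 0 / 0
  c4 r1c0: 48 / 0 / 0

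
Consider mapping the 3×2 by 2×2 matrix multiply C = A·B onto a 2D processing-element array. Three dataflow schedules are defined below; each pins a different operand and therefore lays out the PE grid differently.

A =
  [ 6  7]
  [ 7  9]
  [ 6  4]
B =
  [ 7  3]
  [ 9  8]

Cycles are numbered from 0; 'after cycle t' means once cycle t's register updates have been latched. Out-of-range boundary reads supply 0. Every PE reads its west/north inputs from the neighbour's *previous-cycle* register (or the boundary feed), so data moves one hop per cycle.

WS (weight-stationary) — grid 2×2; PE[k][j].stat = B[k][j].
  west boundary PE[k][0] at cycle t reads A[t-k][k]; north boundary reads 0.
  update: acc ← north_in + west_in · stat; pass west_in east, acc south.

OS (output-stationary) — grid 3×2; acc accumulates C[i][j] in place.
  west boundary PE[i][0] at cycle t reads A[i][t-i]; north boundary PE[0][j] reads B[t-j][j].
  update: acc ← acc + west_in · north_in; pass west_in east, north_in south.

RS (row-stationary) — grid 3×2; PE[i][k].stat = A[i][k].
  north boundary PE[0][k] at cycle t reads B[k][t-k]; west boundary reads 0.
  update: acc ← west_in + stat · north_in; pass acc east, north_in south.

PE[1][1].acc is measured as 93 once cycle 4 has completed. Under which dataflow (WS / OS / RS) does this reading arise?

WS (2×2 grid), PE[1][1]:
  t=0 PE[1][1]: acc=0 h=0 v=0
  t=1 PE[1][1]: acc=0 h=0 v=0
  t=2 PE[1][1]: acc=74 h=7 v=74
  t=3 PE[1][1]: acc=93 h=9 v=93
  t=4 PE[1][1]: acc=50 h=4 v=50
OS (3×2 grid), PE[1][1]:
  t=0 PE[1][1]: acc=0 h=0 v=0
  t=1 PE[1][1]: acc=0 h=0 v=0
  t=2 PE[1][1]: acc=21 h=7 v=3
  t=3 PE[1][1]: acc=93 h=9 v=8
  t=4 PE[1][1]: acc=93 h=0 v=0
RS (3×2 grid), PE[1][1]:
  t=0 PE[1][1]: acc=0 h=0 v=0
  t=1 PE[1][1]: acc=0 h=0 v=0
  t=2 PE[1][1]: acc=130 h=130 v=9
  t=3 PE[1][1]: acc=93 h=93 v=8
  t=4 PE[1][1]: acc=0 h=0 v=0

dataflow = OS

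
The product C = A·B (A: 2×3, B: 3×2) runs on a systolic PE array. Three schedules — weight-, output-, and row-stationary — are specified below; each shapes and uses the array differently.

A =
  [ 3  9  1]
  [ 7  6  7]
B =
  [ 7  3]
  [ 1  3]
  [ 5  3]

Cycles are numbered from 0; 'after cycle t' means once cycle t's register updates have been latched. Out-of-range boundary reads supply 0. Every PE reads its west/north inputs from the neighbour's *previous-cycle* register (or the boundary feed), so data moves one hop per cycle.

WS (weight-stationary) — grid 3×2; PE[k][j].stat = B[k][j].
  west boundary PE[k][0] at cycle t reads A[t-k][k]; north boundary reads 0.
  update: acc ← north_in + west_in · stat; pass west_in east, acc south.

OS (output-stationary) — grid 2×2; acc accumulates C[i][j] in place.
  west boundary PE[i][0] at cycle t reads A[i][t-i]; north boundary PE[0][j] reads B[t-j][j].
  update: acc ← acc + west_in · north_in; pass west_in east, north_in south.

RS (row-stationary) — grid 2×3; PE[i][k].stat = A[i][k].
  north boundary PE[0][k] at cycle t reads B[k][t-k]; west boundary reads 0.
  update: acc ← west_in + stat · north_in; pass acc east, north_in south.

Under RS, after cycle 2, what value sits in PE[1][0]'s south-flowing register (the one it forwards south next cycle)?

register = 3

Tracing RS — 2×3 array, target PE[1][0]:
  0: (0,0).acc=21  regs=<21,7>
  0: (1,0).acc=0  regs=<0,0>
  1: (0,0).acc=9  regs=<9,3>
  1: (1,0).acc=49  regs=<49,7>
  2: (0,0).acc=0  regs=<0,0>
  2: (1,0).acc=21  regs=<21,3>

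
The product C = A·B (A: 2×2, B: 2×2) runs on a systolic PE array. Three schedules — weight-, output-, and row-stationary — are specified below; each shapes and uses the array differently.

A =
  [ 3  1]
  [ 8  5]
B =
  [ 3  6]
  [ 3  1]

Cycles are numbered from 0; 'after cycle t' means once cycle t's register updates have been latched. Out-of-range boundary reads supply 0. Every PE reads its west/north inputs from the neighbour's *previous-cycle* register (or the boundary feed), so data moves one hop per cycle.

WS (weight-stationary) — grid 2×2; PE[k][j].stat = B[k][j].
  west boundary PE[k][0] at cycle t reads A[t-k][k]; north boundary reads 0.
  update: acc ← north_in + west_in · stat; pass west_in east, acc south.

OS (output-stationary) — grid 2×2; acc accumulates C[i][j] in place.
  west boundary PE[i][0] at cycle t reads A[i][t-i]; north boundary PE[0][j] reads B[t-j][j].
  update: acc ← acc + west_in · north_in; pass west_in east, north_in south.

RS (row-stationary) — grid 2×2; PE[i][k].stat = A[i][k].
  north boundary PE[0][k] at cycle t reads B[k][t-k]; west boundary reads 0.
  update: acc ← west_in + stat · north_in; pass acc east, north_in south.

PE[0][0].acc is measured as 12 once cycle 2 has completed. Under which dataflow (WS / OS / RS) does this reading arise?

WS (2×2 grid), PE[0][0]:
  step 0 · PE0,0: acc=9; fwd→3 fwd↓9
  step 1 · PE0,0: acc=24; fwd→8 fwd↓24
  step 2 · PE0,0: acc=0; fwd→0 fwd↓0
OS (2×2 grid), PE[0][0]:
  step 0 · PE0,0: acc=9; fwd→3 fwd↓3
  step 1 · PE0,0: acc=12; fwd→1 fwd↓3
  step 2 · PE0,0: acc=12; fwd→0 fwd↓0
RS (2×2 grid), PE[0][0]:
  step 0 · PE0,0: acc=9; fwd→9 fwd↓3
  step 1 · PE0,0: acc=18; fwd→18 fwd↓6
  step 2 · PE0,0: acc=0; fwd→0 fwd↓0

dataflow = OS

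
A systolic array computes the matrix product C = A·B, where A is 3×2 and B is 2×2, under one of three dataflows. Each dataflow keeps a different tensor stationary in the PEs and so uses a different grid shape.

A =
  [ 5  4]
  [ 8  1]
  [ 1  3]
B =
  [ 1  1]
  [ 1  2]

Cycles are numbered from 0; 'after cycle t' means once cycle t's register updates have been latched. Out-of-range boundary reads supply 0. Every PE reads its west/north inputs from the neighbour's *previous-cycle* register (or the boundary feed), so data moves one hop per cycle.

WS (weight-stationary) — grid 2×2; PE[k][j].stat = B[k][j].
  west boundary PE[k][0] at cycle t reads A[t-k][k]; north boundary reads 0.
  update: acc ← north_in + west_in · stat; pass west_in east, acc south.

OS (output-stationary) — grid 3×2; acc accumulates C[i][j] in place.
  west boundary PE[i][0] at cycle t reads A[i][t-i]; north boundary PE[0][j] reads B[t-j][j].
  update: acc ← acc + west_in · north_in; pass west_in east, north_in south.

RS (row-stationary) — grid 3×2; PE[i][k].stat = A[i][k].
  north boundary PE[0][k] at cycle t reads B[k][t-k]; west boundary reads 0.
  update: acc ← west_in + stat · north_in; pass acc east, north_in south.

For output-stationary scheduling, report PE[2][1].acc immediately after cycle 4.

OS (3×2). Following PE[2][1] plus its west/north inputs:
  after 0 — PE[1][1] acc=0, pass-E 0, pass-S 0
  after 0 — PE[2][0] acc=0, pass-E 0, pass-S 0
  after 0 — PE[2][1] acc=0, pass-E 0, pass-S 0
  after 1 — PE[1][1] acc=0, pass-E 0, pass-S 0
  after 1 — PE[2][0] acc=0, pass-E 0, pass-S 0
  after 1 — PE[2][1] acc=0, pass-E 0, pass-S 0
  after 2 — PE[1][1] acc=8, pass-E 8, pass-S 1
  after 2 — PE[2][0] acc=1, pass-E 1, pass-S 1
  after 2 — PE[2][1] acc=0, pass-E 0, pass-S 0
  after 3 — PE[1][1] acc=10, pass-E 1, pass-S 2
  after 3 — PE[2][0] acc=4, pass-E 3, pass-S 1
  after 3 — PE[2][1] acc=1, pass-E 1, pass-S 1
  after 4 — PE[1][1] acc=10, pass-E 0, pass-S 0
  after 4 — PE[2][0] acc=4, pass-E 0, pass-S 0
  after 4 — PE[2][1] acc=7, pass-E 3, pass-S 2

PE[2][1].acc = 7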